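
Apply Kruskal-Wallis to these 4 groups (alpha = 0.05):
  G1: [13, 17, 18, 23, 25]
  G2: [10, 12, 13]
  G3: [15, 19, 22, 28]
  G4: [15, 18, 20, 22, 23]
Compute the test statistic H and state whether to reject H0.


Step 1: Combine all N = 17 observations and assign midranks.
sorted (value, group, rank): (10,G2,1), (12,G2,2), (13,G1,3.5), (13,G2,3.5), (15,G3,5.5), (15,G4,5.5), (17,G1,7), (18,G1,8.5), (18,G4,8.5), (19,G3,10), (20,G4,11), (22,G3,12.5), (22,G4,12.5), (23,G1,14.5), (23,G4,14.5), (25,G1,16), (28,G3,17)
Step 2: Sum ranks within each group.
R_1 = 49.5 (n_1 = 5)
R_2 = 6.5 (n_2 = 3)
R_3 = 45 (n_3 = 4)
R_4 = 52 (n_4 = 5)
Step 3: H = 12/(N(N+1)) * sum(R_i^2/n_i) - 3(N+1)
     = 12/(17*18) * (49.5^2/5 + 6.5^2/3 + 45^2/4 + 52^2/5) - 3*18
     = 0.039216 * 1551.18 - 54
     = 6.830719.
Step 4: Ties present; correction factor C = 1 - 30/(17^3 - 17) = 0.993873. Corrected H = 6.830719 / 0.993873 = 6.872832.
Step 5: Under H0, H ~ chi^2(3); p-value = 0.076063.
Step 6: alpha = 0.05. fail to reject H0.

H = 6.8728, df = 3, p = 0.076063, fail to reject H0.


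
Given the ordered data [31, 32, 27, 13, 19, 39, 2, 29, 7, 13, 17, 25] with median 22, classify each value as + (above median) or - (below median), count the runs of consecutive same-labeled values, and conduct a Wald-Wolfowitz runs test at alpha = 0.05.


Step 1: Compute median = 22; label A = above, B = below.
Labels in order: AAABBABABBBA  (n_A = 6, n_B = 6)
Step 2: Count runs R = 7.
Step 3: Under H0 (random ordering), E[R] = 2*n_A*n_B/(n_A+n_B) + 1 = 2*6*6/12 + 1 = 7.0000.
        Var[R] = 2*n_A*n_B*(2*n_A*n_B - n_A - n_B) / ((n_A+n_B)^2 * (n_A+n_B-1)) = 4320/1584 = 2.7273.
        SD[R] = 1.6514.
Step 4: R = E[R], so z = 0 with no continuity correction.
Step 5: Two-sided p-value via normal approximation = 2*(1 - Phi(|z|)) = 1.000000.
Step 6: alpha = 0.05. fail to reject H0.

R = 7, z = 0.0000, p = 1.000000, fail to reject H0.


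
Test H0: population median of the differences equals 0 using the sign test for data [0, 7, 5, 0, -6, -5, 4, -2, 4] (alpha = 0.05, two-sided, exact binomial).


Step 1: Discard zero differences. Original n = 9; n_eff = number of nonzero differences = 7.
Nonzero differences (with sign): +7, +5, -6, -5, +4, -2, +4
Step 2: Count signs: positive = 4, negative = 3.
Step 3: Under H0: P(positive) = 0.5, so the number of positives S ~ Bin(7, 0.5).
Step 4: Two-sided exact p-value = sum of Bin(7,0.5) probabilities at or below the observed probability = 1.000000.
Step 5: alpha = 0.05. fail to reject H0.

n_eff = 7, pos = 4, neg = 3, p = 1.000000, fail to reject H0.


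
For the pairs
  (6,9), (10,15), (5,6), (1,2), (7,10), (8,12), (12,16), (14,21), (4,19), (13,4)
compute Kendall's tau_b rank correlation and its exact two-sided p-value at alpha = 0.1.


Step 1: Enumerate the 45 unordered pairs (i,j) with i<j and classify each by sign(x_j-x_i) * sign(y_j-y_i).
  (1,2):dx=+4,dy=+6->C; (1,3):dx=-1,dy=-3->C; (1,4):dx=-5,dy=-7->C; (1,5):dx=+1,dy=+1->C
  (1,6):dx=+2,dy=+3->C; (1,7):dx=+6,dy=+7->C; (1,8):dx=+8,dy=+12->C; (1,9):dx=-2,dy=+10->D
  (1,10):dx=+7,dy=-5->D; (2,3):dx=-5,dy=-9->C; (2,4):dx=-9,dy=-13->C; (2,5):dx=-3,dy=-5->C
  (2,6):dx=-2,dy=-3->C; (2,7):dx=+2,dy=+1->C; (2,8):dx=+4,dy=+6->C; (2,9):dx=-6,dy=+4->D
  (2,10):dx=+3,dy=-11->D; (3,4):dx=-4,dy=-4->C; (3,5):dx=+2,dy=+4->C; (3,6):dx=+3,dy=+6->C
  (3,7):dx=+7,dy=+10->C; (3,8):dx=+9,dy=+15->C; (3,9):dx=-1,dy=+13->D; (3,10):dx=+8,dy=-2->D
  (4,5):dx=+6,dy=+8->C; (4,6):dx=+7,dy=+10->C; (4,7):dx=+11,dy=+14->C; (4,8):dx=+13,dy=+19->C
  (4,9):dx=+3,dy=+17->C; (4,10):dx=+12,dy=+2->C; (5,6):dx=+1,dy=+2->C; (5,7):dx=+5,dy=+6->C
  (5,8):dx=+7,dy=+11->C; (5,9):dx=-3,dy=+9->D; (5,10):dx=+6,dy=-6->D; (6,7):dx=+4,dy=+4->C
  (6,8):dx=+6,dy=+9->C; (6,9):dx=-4,dy=+7->D; (6,10):dx=+5,dy=-8->D; (7,8):dx=+2,dy=+5->C
  (7,9):dx=-8,dy=+3->D; (7,10):dx=+1,dy=-12->D; (8,9):dx=-10,dy=-2->C; (8,10):dx=-1,dy=-17->C
  (9,10):dx=+9,dy=-15->D
Step 2: C = 32, D = 13, total pairs = 45.
Step 3: tau = (C - D)/(n(n-1)/2) = (32 - 13)/45 = 0.422222.
Step 4: Exact two-sided p-value (enumerate n! = 3628800 permutations of y under H0): p = 0.108313.
Step 5: alpha = 0.1. fail to reject H0.

tau_b = 0.4222 (C=32, D=13), p = 0.108313, fail to reject H0.


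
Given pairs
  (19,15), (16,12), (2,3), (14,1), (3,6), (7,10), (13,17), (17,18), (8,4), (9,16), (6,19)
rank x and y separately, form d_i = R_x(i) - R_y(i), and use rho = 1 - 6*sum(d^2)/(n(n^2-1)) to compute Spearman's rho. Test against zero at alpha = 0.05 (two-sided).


Step 1: Rank x and y separately (midranks; no ties here).
rank(x): 19->11, 16->9, 2->1, 14->8, 3->2, 7->4, 13->7, 17->10, 8->5, 9->6, 6->3
rank(y): 15->7, 12->6, 3->2, 1->1, 6->4, 10->5, 17->9, 18->10, 4->3, 16->8, 19->11
Step 2: d_i = R_x(i) - R_y(i); compute d_i^2.
  (11-7)^2=16, (9-6)^2=9, (1-2)^2=1, (8-1)^2=49, (2-4)^2=4, (4-5)^2=1, (7-9)^2=4, (10-10)^2=0, (5-3)^2=4, (6-8)^2=4, (3-11)^2=64
sum(d^2) = 156.
Step 3: rho = 1 - 6*156 / (11*(11^2 - 1)) = 1 - 936/1320 = 0.290909.
Step 4: Under H0, t = rho * sqrt((n-2)/(1-rho^2)) = 0.9122 ~ t(9).
Step 5: Two-sided p-value from the t-distribution with 9 df = 0.385457.
Step 6: alpha = 0.05. fail to reject H0.

rho = 0.2909, p = 0.385457, fail to reject H0 at alpha = 0.05.


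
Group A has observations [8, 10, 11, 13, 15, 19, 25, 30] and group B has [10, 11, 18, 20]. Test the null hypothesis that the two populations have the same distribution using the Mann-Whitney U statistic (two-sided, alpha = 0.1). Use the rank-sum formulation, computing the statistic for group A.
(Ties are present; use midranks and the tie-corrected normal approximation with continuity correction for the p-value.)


Step 1: Combine and sort all 12 observations; assign midranks.
sorted (value, group): (8,X), (10,X), (10,Y), (11,X), (11,Y), (13,X), (15,X), (18,Y), (19,X), (20,Y), (25,X), (30,X)
ranks: 8->1, 10->2.5, 10->2.5, 11->4.5, 11->4.5, 13->6, 15->7, 18->8, 19->9, 20->10, 25->11, 30->12
Step 2: Rank sum for X: R1 = 1 + 2.5 + 4.5 + 6 + 7 + 9 + 11 + 12 = 53.
Step 3: U_X = R1 - n1(n1+1)/2 = 53 - 8*9/2 = 53 - 36 = 17.
       U_Y = n1*n2 - U_X = 32 - 17 = 15.
Step 4: Ties are present, so use the tie-corrected normal approximation (with continuity correction) for the p-value.
Step 5: p-value = 0.932087; compare to alpha = 0.1. fail to reject H0.

U_X = 17, p = 0.932087, fail to reject H0 at alpha = 0.1.


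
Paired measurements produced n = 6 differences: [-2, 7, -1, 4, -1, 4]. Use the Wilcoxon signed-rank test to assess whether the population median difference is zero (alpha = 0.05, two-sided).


Step 1: Drop any zero differences (none here) and take |d_i|.
|d| = [2, 7, 1, 4, 1, 4]
Step 2: Midrank |d_i| (ties get averaged ranks).
ranks: |2|->3, |7|->6, |1|->1.5, |4|->4.5, |1|->1.5, |4|->4.5
Step 3: Attach original signs; sum ranks with positive sign and with negative sign.
W+ = 6 + 4.5 + 4.5 = 15
W- = 3 + 1.5 + 1.5 = 6
(Check: W+ + W- = 21 should equal n(n+1)/2 = 21.)
Step 4: Test statistic W = min(W+, W-) = 6.
Step 5: Ties in |d|, so use the tie-corrected normal approximation.
        E[W] = n(n+1)/4 = 6*7/4 = 10.5.
        Tie groups: |d|=1 (t=2), |d|=4 (t=2); sum(t^3 - t) = 12.
        Var[W] = n(n+1)(2n+1)/24 - sum(t^3-t)/48 = 546/24 - 12/48 = 22.5.
        z = (W - E[W]) / sqrt(Var[W]) = (6 - 10.5) / 4.7434 = -0.9487.
        Two-sided p = 2*Phi(z) = 0.342782.
Step 6: alpha = 0.05. fail to reject H0.

W+ = 15, W- = 6, W = min = 6, p = 0.342782, fail to reject H0.


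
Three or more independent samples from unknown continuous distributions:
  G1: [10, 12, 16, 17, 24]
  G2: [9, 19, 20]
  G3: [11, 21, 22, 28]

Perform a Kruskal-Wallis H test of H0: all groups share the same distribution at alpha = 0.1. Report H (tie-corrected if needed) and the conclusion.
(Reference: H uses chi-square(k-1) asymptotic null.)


Step 1: Combine all N = 12 observations and assign midranks.
sorted (value, group, rank): (9,G2,1), (10,G1,2), (11,G3,3), (12,G1,4), (16,G1,5), (17,G1,6), (19,G2,7), (20,G2,8), (21,G3,9), (22,G3,10), (24,G1,11), (28,G3,12)
Step 2: Sum ranks within each group.
R_1 = 28 (n_1 = 5)
R_2 = 16 (n_2 = 3)
R_3 = 34 (n_3 = 4)
Step 3: H = 12/(N(N+1)) * sum(R_i^2/n_i) - 3(N+1)
     = 12/(12*13) * (28^2/5 + 16^2/3 + 34^2/4) - 3*13
     = 0.076923 * 531.133 - 39
     = 1.856410.
Step 4: No ties, so H is used without correction.
Step 5: Under H0, H ~ chi^2(2); p-value = 0.395263.
Step 6: alpha = 0.1. fail to reject H0.

H = 1.8564, df = 2, p = 0.395263, fail to reject H0.


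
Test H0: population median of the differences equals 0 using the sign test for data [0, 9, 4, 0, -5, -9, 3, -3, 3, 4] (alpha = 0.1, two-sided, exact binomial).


Step 1: Discard zero differences. Original n = 10; n_eff = number of nonzero differences = 8.
Nonzero differences (with sign): +9, +4, -5, -9, +3, -3, +3, +4
Step 2: Count signs: positive = 5, negative = 3.
Step 3: Under H0: P(positive) = 0.5, so the number of positives S ~ Bin(8, 0.5).
Step 4: Two-sided exact p-value = sum of Bin(8,0.5) probabilities at or below the observed probability = 0.726562.
Step 5: alpha = 0.1. fail to reject H0.

n_eff = 8, pos = 5, neg = 3, p = 0.726562, fail to reject H0.


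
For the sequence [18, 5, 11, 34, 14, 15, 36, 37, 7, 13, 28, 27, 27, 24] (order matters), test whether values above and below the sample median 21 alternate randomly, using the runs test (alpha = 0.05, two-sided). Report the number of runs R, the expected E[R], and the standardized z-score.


Step 1: Compute median = 21; label A = above, B = below.
Labels in order: BBBABBAABBAAAA  (n_A = 7, n_B = 7)
Step 2: Count runs R = 6.
Step 3: Under H0 (random ordering), E[R] = 2*n_A*n_B/(n_A+n_B) + 1 = 2*7*7/14 + 1 = 8.0000.
        Var[R] = 2*n_A*n_B*(2*n_A*n_B - n_A - n_B) / ((n_A+n_B)^2 * (n_A+n_B-1)) = 8232/2548 = 3.2308.
        SD[R] = 1.7974.
Step 4: Continuity-corrected z = (R + 0.5 - E[R]) / SD[R] = (6 + 0.5 - 8.0000) / 1.7974 = -0.8345.
Step 5: Two-sided p-value via normal approximation = 2*(1 - Phi(|z|)) = 0.403986.
Step 6: alpha = 0.05. fail to reject H0.

R = 6, z = -0.8345, p = 0.403986, fail to reject H0.


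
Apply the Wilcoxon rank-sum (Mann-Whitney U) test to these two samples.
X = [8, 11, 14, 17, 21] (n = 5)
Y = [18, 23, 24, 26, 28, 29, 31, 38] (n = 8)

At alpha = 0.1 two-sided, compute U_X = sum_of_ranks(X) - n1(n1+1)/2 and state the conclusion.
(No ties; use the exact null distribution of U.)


Step 1: Combine and sort all 13 observations; assign midranks.
sorted (value, group): (8,X), (11,X), (14,X), (17,X), (18,Y), (21,X), (23,Y), (24,Y), (26,Y), (28,Y), (29,Y), (31,Y), (38,Y)
ranks: 8->1, 11->2, 14->3, 17->4, 18->5, 21->6, 23->7, 24->8, 26->9, 28->10, 29->11, 31->12, 38->13
Step 2: Rank sum for X: R1 = 1 + 2 + 3 + 4 + 6 = 16.
Step 3: U_X = R1 - n1(n1+1)/2 = 16 - 5*6/2 = 16 - 15 = 1.
       U_Y = n1*n2 - U_X = 40 - 1 = 39.
Step 4: No ties, so the exact null distribution of U (based on enumerating the C(13,5) = 1287 equally likely rank assignments) gives the two-sided p-value.
Step 5: p-value = 0.003108; compare to alpha = 0.1. reject H0.

U_X = 1, p = 0.003108, reject H0 at alpha = 0.1.


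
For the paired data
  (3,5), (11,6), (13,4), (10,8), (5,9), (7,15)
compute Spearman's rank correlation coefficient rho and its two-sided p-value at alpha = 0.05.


Step 1: Rank x and y separately (midranks; no ties here).
rank(x): 3->1, 11->5, 13->6, 10->4, 5->2, 7->3
rank(y): 5->2, 6->3, 4->1, 8->4, 9->5, 15->6
Step 2: d_i = R_x(i) - R_y(i); compute d_i^2.
  (1-2)^2=1, (5-3)^2=4, (6-1)^2=25, (4-4)^2=0, (2-5)^2=9, (3-6)^2=9
sum(d^2) = 48.
Step 3: rho = 1 - 6*48 / (6*(6^2 - 1)) = 1 - 288/210 = -0.371429.
Step 4: Under H0, t = rho * sqrt((n-2)/(1-rho^2)) = -0.8001 ~ t(4).
Step 5: Two-sided p-value from the t-distribution with 4 df = 0.468478.
Step 6: alpha = 0.05. fail to reject H0.

rho = -0.3714, p = 0.468478, fail to reject H0 at alpha = 0.05.


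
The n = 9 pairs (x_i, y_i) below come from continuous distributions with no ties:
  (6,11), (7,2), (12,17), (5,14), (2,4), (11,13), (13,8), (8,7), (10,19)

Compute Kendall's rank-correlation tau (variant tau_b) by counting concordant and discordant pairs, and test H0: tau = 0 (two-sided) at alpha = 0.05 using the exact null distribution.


Step 1: Enumerate the 36 unordered pairs (i,j) with i<j and classify each by sign(x_j-x_i) * sign(y_j-y_i).
  (1,2):dx=+1,dy=-9->D; (1,3):dx=+6,dy=+6->C; (1,4):dx=-1,dy=+3->D; (1,5):dx=-4,dy=-7->C
  (1,6):dx=+5,dy=+2->C; (1,7):dx=+7,dy=-3->D; (1,8):dx=+2,dy=-4->D; (1,9):dx=+4,dy=+8->C
  (2,3):dx=+5,dy=+15->C; (2,4):dx=-2,dy=+12->D; (2,5):dx=-5,dy=+2->D; (2,6):dx=+4,dy=+11->C
  (2,7):dx=+6,dy=+6->C; (2,8):dx=+1,dy=+5->C; (2,9):dx=+3,dy=+17->C; (3,4):dx=-7,dy=-3->C
  (3,5):dx=-10,dy=-13->C; (3,6):dx=-1,dy=-4->C; (3,7):dx=+1,dy=-9->D; (3,8):dx=-4,dy=-10->C
  (3,9):dx=-2,dy=+2->D; (4,5):dx=-3,dy=-10->C; (4,6):dx=+6,dy=-1->D; (4,7):dx=+8,dy=-6->D
  (4,8):dx=+3,dy=-7->D; (4,9):dx=+5,dy=+5->C; (5,6):dx=+9,dy=+9->C; (5,7):dx=+11,dy=+4->C
  (5,8):dx=+6,dy=+3->C; (5,9):dx=+8,dy=+15->C; (6,7):dx=+2,dy=-5->D; (6,8):dx=-3,dy=-6->C
  (6,9):dx=-1,dy=+6->D; (7,8):dx=-5,dy=-1->C; (7,9):dx=-3,dy=+11->D; (8,9):dx=+2,dy=+12->C
Step 2: C = 22, D = 14, total pairs = 36.
Step 3: tau = (C - D)/(n(n-1)/2) = (22 - 14)/36 = 0.222222.
Step 4: Exact two-sided p-value (enumerate n! = 362880 permutations of y under H0): p = 0.476709.
Step 5: alpha = 0.05. fail to reject H0.

tau_b = 0.2222 (C=22, D=14), p = 0.476709, fail to reject H0.


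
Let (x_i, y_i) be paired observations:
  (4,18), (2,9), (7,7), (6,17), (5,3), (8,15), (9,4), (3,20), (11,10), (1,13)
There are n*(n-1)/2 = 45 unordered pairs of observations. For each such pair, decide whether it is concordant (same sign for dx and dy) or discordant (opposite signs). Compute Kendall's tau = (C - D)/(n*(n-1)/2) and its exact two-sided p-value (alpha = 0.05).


Step 1: Enumerate the 45 unordered pairs (i,j) with i<j and classify each by sign(x_j-x_i) * sign(y_j-y_i).
  (1,2):dx=-2,dy=-9->C; (1,3):dx=+3,dy=-11->D; (1,4):dx=+2,dy=-1->D; (1,5):dx=+1,dy=-15->D
  (1,6):dx=+4,dy=-3->D; (1,7):dx=+5,dy=-14->D; (1,8):dx=-1,dy=+2->D; (1,9):dx=+7,dy=-8->D
  (1,10):dx=-3,dy=-5->C; (2,3):dx=+5,dy=-2->D; (2,4):dx=+4,dy=+8->C; (2,5):dx=+3,dy=-6->D
  (2,6):dx=+6,dy=+6->C; (2,7):dx=+7,dy=-5->D; (2,8):dx=+1,dy=+11->C; (2,9):dx=+9,dy=+1->C
  (2,10):dx=-1,dy=+4->D; (3,4):dx=-1,dy=+10->D; (3,5):dx=-2,dy=-4->C; (3,6):dx=+1,dy=+8->C
  (3,7):dx=+2,dy=-3->D; (3,8):dx=-4,dy=+13->D; (3,9):dx=+4,dy=+3->C; (3,10):dx=-6,dy=+6->D
  (4,5):dx=-1,dy=-14->C; (4,6):dx=+2,dy=-2->D; (4,7):dx=+3,dy=-13->D; (4,8):dx=-3,dy=+3->D
  (4,9):dx=+5,dy=-7->D; (4,10):dx=-5,dy=-4->C; (5,6):dx=+3,dy=+12->C; (5,7):dx=+4,dy=+1->C
  (5,8):dx=-2,dy=+17->D; (5,9):dx=+6,dy=+7->C; (5,10):dx=-4,dy=+10->D; (6,7):dx=+1,dy=-11->D
  (6,8):dx=-5,dy=+5->D; (6,9):dx=+3,dy=-5->D; (6,10):dx=-7,dy=-2->C; (7,8):dx=-6,dy=+16->D
  (7,9):dx=+2,dy=+6->C; (7,10):dx=-8,dy=+9->D; (8,9):dx=+8,dy=-10->D; (8,10):dx=-2,dy=-7->C
  (9,10):dx=-10,dy=+3->D
Step 2: C = 17, D = 28, total pairs = 45.
Step 3: tau = (C - D)/(n(n-1)/2) = (17 - 28)/45 = -0.244444.
Step 4: Exact two-sided p-value (enumerate n! = 3628800 permutations of y under H0): p = 0.380720.
Step 5: alpha = 0.05. fail to reject H0.

tau_b = -0.2444 (C=17, D=28), p = 0.380720, fail to reject H0.


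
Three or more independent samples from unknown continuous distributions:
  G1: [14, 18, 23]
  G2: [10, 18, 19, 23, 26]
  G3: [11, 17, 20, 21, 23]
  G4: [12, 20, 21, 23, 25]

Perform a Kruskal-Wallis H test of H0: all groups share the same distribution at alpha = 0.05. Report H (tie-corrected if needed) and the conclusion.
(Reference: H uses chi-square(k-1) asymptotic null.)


Step 1: Combine all N = 18 observations and assign midranks.
sorted (value, group, rank): (10,G2,1), (11,G3,2), (12,G4,3), (14,G1,4), (17,G3,5), (18,G1,6.5), (18,G2,6.5), (19,G2,8), (20,G3,9.5), (20,G4,9.5), (21,G3,11.5), (21,G4,11.5), (23,G1,14.5), (23,G2,14.5), (23,G3,14.5), (23,G4,14.5), (25,G4,17), (26,G2,18)
Step 2: Sum ranks within each group.
R_1 = 25 (n_1 = 3)
R_2 = 48 (n_2 = 5)
R_3 = 42.5 (n_3 = 5)
R_4 = 55.5 (n_4 = 5)
Step 3: H = 12/(N(N+1)) * sum(R_i^2/n_i) - 3(N+1)
     = 12/(18*19) * (25^2/3 + 48^2/5 + 42.5^2/5 + 55.5^2/5) - 3*19
     = 0.035088 * 1646.43 - 57
     = 0.769591.
Step 4: Ties present; correction factor C = 1 - 78/(18^3 - 18) = 0.986584. Corrected H = 0.769591 / 0.986584 = 0.780056.
Step 5: Under H0, H ~ chi^2(3); p-value = 0.854231.
Step 6: alpha = 0.05. fail to reject H0.

H = 0.7801, df = 3, p = 0.854231, fail to reject H0.


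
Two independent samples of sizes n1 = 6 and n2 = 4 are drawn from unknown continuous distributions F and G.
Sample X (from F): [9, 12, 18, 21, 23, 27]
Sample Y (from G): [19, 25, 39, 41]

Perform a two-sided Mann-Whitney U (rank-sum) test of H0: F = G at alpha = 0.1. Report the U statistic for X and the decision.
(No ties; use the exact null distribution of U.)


Step 1: Combine and sort all 10 observations; assign midranks.
sorted (value, group): (9,X), (12,X), (18,X), (19,Y), (21,X), (23,X), (25,Y), (27,X), (39,Y), (41,Y)
ranks: 9->1, 12->2, 18->3, 19->4, 21->5, 23->6, 25->7, 27->8, 39->9, 41->10
Step 2: Rank sum for X: R1 = 1 + 2 + 3 + 5 + 6 + 8 = 25.
Step 3: U_X = R1 - n1(n1+1)/2 = 25 - 6*7/2 = 25 - 21 = 4.
       U_Y = n1*n2 - U_X = 24 - 4 = 20.
Step 4: No ties, so the exact null distribution of U (based on enumerating the C(10,6) = 210 equally likely rank assignments) gives the two-sided p-value.
Step 5: p-value = 0.114286; compare to alpha = 0.1. fail to reject H0.

U_X = 4, p = 0.114286, fail to reject H0 at alpha = 0.1.


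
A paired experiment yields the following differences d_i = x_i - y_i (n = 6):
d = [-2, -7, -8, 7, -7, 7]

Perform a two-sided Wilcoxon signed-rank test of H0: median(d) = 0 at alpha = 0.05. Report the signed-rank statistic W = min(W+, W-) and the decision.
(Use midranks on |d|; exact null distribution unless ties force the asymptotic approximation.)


Step 1: Drop any zero differences (none here) and take |d_i|.
|d| = [2, 7, 8, 7, 7, 7]
Step 2: Midrank |d_i| (ties get averaged ranks).
ranks: |2|->1, |7|->3.5, |8|->6, |7|->3.5, |7|->3.5, |7|->3.5
Step 3: Attach original signs; sum ranks with positive sign and with negative sign.
W+ = 3.5 + 3.5 = 7
W- = 1 + 3.5 + 6 + 3.5 = 14
(Check: W+ + W- = 21 should equal n(n+1)/2 = 21.)
Step 4: Test statistic W = min(W+, W-) = 7.
Step 5: Ties in |d|, so use the tie-corrected normal approximation.
        E[W] = n(n+1)/4 = 6*7/4 = 10.5.
        Tie groups: |d|=7 (t=4); sum(t^3 - t) = 60.
        Var[W] = n(n+1)(2n+1)/24 - sum(t^3-t)/48 = 546/24 - 60/48 = 21.5.
        z = (W - E[W]) / sqrt(Var[W]) = (7 - 10.5) / 4.6368 = -0.7548.
        Two-sided p = 2*Phi(z) = 0.450351.
Step 6: alpha = 0.05. fail to reject H0.

W+ = 7, W- = 14, W = min = 7, p = 0.450351, fail to reject H0.


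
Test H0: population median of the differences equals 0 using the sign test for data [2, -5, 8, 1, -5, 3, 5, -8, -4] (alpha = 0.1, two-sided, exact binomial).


Step 1: Discard zero differences. Original n = 9; n_eff = number of nonzero differences = 9.
Nonzero differences (with sign): +2, -5, +8, +1, -5, +3, +5, -8, -4
Step 2: Count signs: positive = 5, negative = 4.
Step 3: Under H0: P(positive) = 0.5, so the number of positives S ~ Bin(9, 0.5).
Step 4: Two-sided exact p-value = sum of Bin(9,0.5) probabilities at or below the observed probability = 1.000000.
Step 5: alpha = 0.1. fail to reject H0.

n_eff = 9, pos = 5, neg = 4, p = 1.000000, fail to reject H0.


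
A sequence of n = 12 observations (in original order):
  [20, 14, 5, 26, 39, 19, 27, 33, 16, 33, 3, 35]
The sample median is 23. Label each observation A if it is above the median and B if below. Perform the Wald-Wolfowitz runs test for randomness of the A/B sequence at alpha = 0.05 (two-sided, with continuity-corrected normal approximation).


Step 1: Compute median = 23; label A = above, B = below.
Labels in order: BBBAABAABABA  (n_A = 6, n_B = 6)
Step 2: Count runs R = 8.
Step 3: Under H0 (random ordering), E[R] = 2*n_A*n_B/(n_A+n_B) + 1 = 2*6*6/12 + 1 = 7.0000.
        Var[R] = 2*n_A*n_B*(2*n_A*n_B - n_A - n_B) / ((n_A+n_B)^2 * (n_A+n_B-1)) = 4320/1584 = 2.7273.
        SD[R] = 1.6514.
Step 4: Continuity-corrected z = (R - 0.5 - E[R]) / SD[R] = (8 - 0.5 - 7.0000) / 1.6514 = 0.3028.
Step 5: Two-sided p-value via normal approximation = 2*(1 - Phi(|z|)) = 0.762069.
Step 6: alpha = 0.05. fail to reject H0.

R = 8, z = 0.3028, p = 0.762069, fail to reject H0.


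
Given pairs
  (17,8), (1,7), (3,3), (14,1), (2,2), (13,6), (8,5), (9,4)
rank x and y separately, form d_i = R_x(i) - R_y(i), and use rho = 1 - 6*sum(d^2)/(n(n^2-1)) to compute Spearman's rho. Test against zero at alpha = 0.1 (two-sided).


Step 1: Rank x and y separately (midranks; no ties here).
rank(x): 17->8, 1->1, 3->3, 14->7, 2->2, 13->6, 8->4, 9->5
rank(y): 8->8, 7->7, 3->3, 1->1, 2->2, 6->6, 5->5, 4->4
Step 2: d_i = R_x(i) - R_y(i); compute d_i^2.
  (8-8)^2=0, (1-7)^2=36, (3-3)^2=0, (7-1)^2=36, (2-2)^2=0, (6-6)^2=0, (4-5)^2=1, (5-4)^2=1
sum(d^2) = 74.
Step 3: rho = 1 - 6*74 / (8*(8^2 - 1)) = 1 - 444/504 = 0.119048.
Step 4: Under H0, t = rho * sqrt((n-2)/(1-rho^2)) = 0.2937 ~ t(6).
Step 5: Two-sided p-value from the t-distribution with 6 df = 0.778886.
Step 6: alpha = 0.1. fail to reject H0.

rho = 0.1190, p = 0.778886, fail to reject H0 at alpha = 0.1.


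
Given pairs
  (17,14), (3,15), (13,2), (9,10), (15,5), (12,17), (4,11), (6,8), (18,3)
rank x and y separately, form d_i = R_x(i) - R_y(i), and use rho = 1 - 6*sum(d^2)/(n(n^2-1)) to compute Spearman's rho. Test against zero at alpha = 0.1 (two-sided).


Step 1: Rank x and y separately (midranks; no ties here).
rank(x): 17->8, 3->1, 13->6, 9->4, 15->7, 12->5, 4->2, 6->3, 18->9
rank(y): 14->7, 15->8, 2->1, 10->5, 5->3, 17->9, 11->6, 8->4, 3->2
Step 2: d_i = R_x(i) - R_y(i); compute d_i^2.
  (8-7)^2=1, (1-8)^2=49, (6-1)^2=25, (4-5)^2=1, (7-3)^2=16, (5-9)^2=16, (2-6)^2=16, (3-4)^2=1, (9-2)^2=49
sum(d^2) = 174.
Step 3: rho = 1 - 6*174 / (9*(9^2 - 1)) = 1 - 1044/720 = -0.450000.
Step 4: Under H0, t = rho * sqrt((n-2)/(1-rho^2)) = -1.3332 ~ t(7).
Step 5: Two-sided p-value from the t-distribution with 7 df = 0.224216.
Step 6: alpha = 0.1. fail to reject H0.

rho = -0.4500, p = 0.224216, fail to reject H0 at alpha = 0.1.


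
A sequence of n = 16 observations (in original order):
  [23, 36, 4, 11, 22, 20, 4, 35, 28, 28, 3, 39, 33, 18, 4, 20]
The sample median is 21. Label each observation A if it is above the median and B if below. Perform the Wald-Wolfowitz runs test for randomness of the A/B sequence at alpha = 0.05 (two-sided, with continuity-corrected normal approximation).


Step 1: Compute median = 21; label A = above, B = below.
Labels in order: AABBABBAAABAABBB  (n_A = 8, n_B = 8)
Step 2: Count runs R = 8.
Step 3: Under H0 (random ordering), E[R] = 2*n_A*n_B/(n_A+n_B) + 1 = 2*8*8/16 + 1 = 9.0000.
        Var[R] = 2*n_A*n_B*(2*n_A*n_B - n_A - n_B) / ((n_A+n_B)^2 * (n_A+n_B-1)) = 14336/3840 = 3.7333.
        SD[R] = 1.9322.
Step 4: Continuity-corrected z = (R + 0.5 - E[R]) / SD[R] = (8 + 0.5 - 9.0000) / 1.9322 = -0.2588.
Step 5: Two-sided p-value via normal approximation = 2*(1 - Phi(|z|)) = 0.795809.
Step 6: alpha = 0.05. fail to reject H0.

R = 8, z = -0.2588, p = 0.795809, fail to reject H0.


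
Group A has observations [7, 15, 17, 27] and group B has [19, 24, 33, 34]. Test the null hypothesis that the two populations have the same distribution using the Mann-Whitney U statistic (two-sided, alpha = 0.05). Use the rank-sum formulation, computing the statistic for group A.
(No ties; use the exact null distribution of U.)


Step 1: Combine and sort all 8 observations; assign midranks.
sorted (value, group): (7,X), (15,X), (17,X), (19,Y), (24,Y), (27,X), (33,Y), (34,Y)
ranks: 7->1, 15->2, 17->3, 19->4, 24->5, 27->6, 33->7, 34->8
Step 2: Rank sum for X: R1 = 1 + 2 + 3 + 6 = 12.
Step 3: U_X = R1 - n1(n1+1)/2 = 12 - 4*5/2 = 12 - 10 = 2.
       U_Y = n1*n2 - U_X = 16 - 2 = 14.
Step 4: No ties, so the exact null distribution of U (based on enumerating the C(8,4) = 70 equally likely rank assignments) gives the two-sided p-value.
Step 5: p-value = 0.114286; compare to alpha = 0.05. fail to reject H0.

U_X = 2, p = 0.114286, fail to reject H0 at alpha = 0.05.


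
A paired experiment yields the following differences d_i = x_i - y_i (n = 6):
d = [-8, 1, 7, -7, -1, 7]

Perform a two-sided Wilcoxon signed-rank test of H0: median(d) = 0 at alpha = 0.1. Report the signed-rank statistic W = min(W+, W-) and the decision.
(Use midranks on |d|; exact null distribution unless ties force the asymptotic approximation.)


Step 1: Drop any zero differences (none here) and take |d_i|.
|d| = [8, 1, 7, 7, 1, 7]
Step 2: Midrank |d_i| (ties get averaged ranks).
ranks: |8|->6, |1|->1.5, |7|->4, |7|->4, |1|->1.5, |7|->4
Step 3: Attach original signs; sum ranks with positive sign and with negative sign.
W+ = 1.5 + 4 + 4 = 9.5
W- = 6 + 4 + 1.5 = 11.5
(Check: W+ + W- = 21 should equal n(n+1)/2 = 21.)
Step 4: Test statistic W = min(W+, W-) = 9.5.
Step 5: Ties in |d|, so use the tie-corrected normal approximation.
        E[W] = n(n+1)/4 = 6*7/4 = 10.5.
        Tie groups: |d|=1 (t=2), |d|=7 (t=3); sum(t^3 - t) = 30.
        Var[W] = n(n+1)(2n+1)/24 - sum(t^3-t)/48 = 546/24 - 30/48 = 22.125.
        z = (W - E[W]) / sqrt(Var[W]) = (9.5 - 10.5) / 4.7037 = -0.2126.
        Two-sided p = 2*Phi(z) = 0.831641.
Step 6: alpha = 0.1. fail to reject H0.

W+ = 9.5, W- = 11.5, W = min = 9.5, p = 0.831641, fail to reject H0.


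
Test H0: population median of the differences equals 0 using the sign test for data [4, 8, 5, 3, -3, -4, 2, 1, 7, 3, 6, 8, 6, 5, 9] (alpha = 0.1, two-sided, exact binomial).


Step 1: Discard zero differences. Original n = 15; n_eff = number of nonzero differences = 15.
Nonzero differences (with sign): +4, +8, +5, +3, -3, -4, +2, +1, +7, +3, +6, +8, +6, +5, +9
Step 2: Count signs: positive = 13, negative = 2.
Step 3: Under H0: P(positive) = 0.5, so the number of positives S ~ Bin(15, 0.5).
Step 4: Two-sided exact p-value = sum of Bin(15,0.5) probabilities at or below the observed probability = 0.007385.
Step 5: alpha = 0.1. reject H0.

n_eff = 15, pos = 13, neg = 2, p = 0.007385, reject H0.


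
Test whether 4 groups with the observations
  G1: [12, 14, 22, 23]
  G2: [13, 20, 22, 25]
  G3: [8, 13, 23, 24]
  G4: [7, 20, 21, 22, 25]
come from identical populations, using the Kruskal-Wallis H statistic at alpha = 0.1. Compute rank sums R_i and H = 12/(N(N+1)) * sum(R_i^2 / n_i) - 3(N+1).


Step 1: Combine all N = 17 observations and assign midranks.
sorted (value, group, rank): (7,G4,1), (8,G3,2), (12,G1,3), (13,G2,4.5), (13,G3,4.5), (14,G1,6), (20,G2,7.5), (20,G4,7.5), (21,G4,9), (22,G1,11), (22,G2,11), (22,G4,11), (23,G1,13.5), (23,G3,13.5), (24,G3,15), (25,G2,16.5), (25,G4,16.5)
Step 2: Sum ranks within each group.
R_1 = 33.5 (n_1 = 4)
R_2 = 39.5 (n_2 = 4)
R_3 = 35 (n_3 = 4)
R_4 = 45 (n_4 = 5)
Step 3: H = 12/(N(N+1)) * sum(R_i^2/n_i) - 3(N+1)
     = 12/(17*18) * (33.5^2/4 + 39.5^2/4 + 35^2/4 + 45^2/5) - 3*18
     = 0.039216 * 1381.88 - 54
     = 0.191176.
Step 4: Ties present; correction factor C = 1 - 48/(17^3 - 17) = 0.990196. Corrected H = 0.191176 / 0.990196 = 0.193069.
Step 5: Under H0, H ~ chi^2(3); p-value = 0.978700.
Step 6: alpha = 0.1. fail to reject H0.

H = 0.1931, df = 3, p = 0.978700, fail to reject H0.


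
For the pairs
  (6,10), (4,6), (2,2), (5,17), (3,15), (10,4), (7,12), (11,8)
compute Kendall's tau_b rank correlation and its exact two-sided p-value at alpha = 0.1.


Step 1: Enumerate the 28 unordered pairs (i,j) with i<j and classify each by sign(x_j-x_i) * sign(y_j-y_i).
  (1,2):dx=-2,dy=-4->C; (1,3):dx=-4,dy=-8->C; (1,4):dx=-1,dy=+7->D; (1,5):dx=-3,dy=+5->D
  (1,6):dx=+4,dy=-6->D; (1,7):dx=+1,dy=+2->C; (1,8):dx=+5,dy=-2->D; (2,3):dx=-2,dy=-4->C
  (2,4):dx=+1,dy=+11->C; (2,5):dx=-1,dy=+9->D; (2,6):dx=+6,dy=-2->D; (2,7):dx=+3,dy=+6->C
  (2,8):dx=+7,dy=+2->C; (3,4):dx=+3,dy=+15->C; (3,5):dx=+1,dy=+13->C; (3,6):dx=+8,dy=+2->C
  (3,7):dx=+5,dy=+10->C; (3,8):dx=+9,dy=+6->C; (4,5):dx=-2,dy=-2->C; (4,6):dx=+5,dy=-13->D
  (4,7):dx=+2,dy=-5->D; (4,8):dx=+6,dy=-9->D; (5,6):dx=+7,dy=-11->D; (5,7):dx=+4,dy=-3->D
  (5,8):dx=+8,dy=-7->D; (6,7):dx=-3,dy=+8->D; (6,8):dx=+1,dy=+4->C; (7,8):dx=+4,dy=-4->D
Step 2: C = 14, D = 14, total pairs = 28.
Step 3: tau = (C - D)/(n(n-1)/2) = (14 - 14)/28 = 0.000000.
Step 4: Exact two-sided p-value (enumerate n! = 40320 permutations of y under H0): p = 1.000000.
Step 5: alpha = 0.1. fail to reject H0.

tau_b = 0.0000 (C=14, D=14), p = 1.000000, fail to reject H0.


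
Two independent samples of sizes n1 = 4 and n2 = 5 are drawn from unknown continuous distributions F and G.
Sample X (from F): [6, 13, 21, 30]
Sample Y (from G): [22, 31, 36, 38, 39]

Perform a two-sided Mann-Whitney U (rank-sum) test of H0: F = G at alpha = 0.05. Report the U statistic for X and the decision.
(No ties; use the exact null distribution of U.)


Step 1: Combine and sort all 9 observations; assign midranks.
sorted (value, group): (6,X), (13,X), (21,X), (22,Y), (30,X), (31,Y), (36,Y), (38,Y), (39,Y)
ranks: 6->1, 13->2, 21->3, 22->4, 30->5, 31->6, 36->7, 38->8, 39->9
Step 2: Rank sum for X: R1 = 1 + 2 + 3 + 5 = 11.
Step 3: U_X = R1 - n1(n1+1)/2 = 11 - 4*5/2 = 11 - 10 = 1.
       U_Y = n1*n2 - U_X = 20 - 1 = 19.
Step 4: No ties, so the exact null distribution of U (based on enumerating the C(9,4) = 126 equally likely rank assignments) gives the two-sided p-value.
Step 5: p-value = 0.031746; compare to alpha = 0.05. reject H0.

U_X = 1, p = 0.031746, reject H0 at alpha = 0.05.


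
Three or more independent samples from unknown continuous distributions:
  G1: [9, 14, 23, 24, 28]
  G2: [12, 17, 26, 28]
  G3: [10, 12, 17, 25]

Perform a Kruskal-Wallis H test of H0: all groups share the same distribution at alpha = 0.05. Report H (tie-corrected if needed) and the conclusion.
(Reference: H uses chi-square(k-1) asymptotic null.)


Step 1: Combine all N = 13 observations and assign midranks.
sorted (value, group, rank): (9,G1,1), (10,G3,2), (12,G2,3.5), (12,G3,3.5), (14,G1,5), (17,G2,6.5), (17,G3,6.5), (23,G1,8), (24,G1,9), (25,G3,10), (26,G2,11), (28,G1,12.5), (28,G2,12.5)
Step 2: Sum ranks within each group.
R_1 = 35.5 (n_1 = 5)
R_2 = 33.5 (n_2 = 4)
R_3 = 22 (n_3 = 4)
Step 3: H = 12/(N(N+1)) * sum(R_i^2/n_i) - 3(N+1)
     = 12/(13*14) * (35.5^2/5 + 33.5^2/4 + 22^2/4) - 3*14
     = 0.065934 * 653.612 - 42
     = 1.095330.
Step 4: Ties present; correction factor C = 1 - 18/(13^3 - 13) = 0.991758. Corrected H = 1.095330 / 0.991758 = 1.104432.
Step 5: Under H0, H ~ chi^2(2); p-value = 0.575673.
Step 6: alpha = 0.05. fail to reject H0.

H = 1.1044, df = 2, p = 0.575673, fail to reject H0.


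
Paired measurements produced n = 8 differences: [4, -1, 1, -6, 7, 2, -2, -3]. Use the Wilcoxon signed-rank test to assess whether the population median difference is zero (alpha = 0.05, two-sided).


Step 1: Drop any zero differences (none here) and take |d_i|.
|d| = [4, 1, 1, 6, 7, 2, 2, 3]
Step 2: Midrank |d_i| (ties get averaged ranks).
ranks: |4|->6, |1|->1.5, |1|->1.5, |6|->7, |7|->8, |2|->3.5, |2|->3.5, |3|->5
Step 3: Attach original signs; sum ranks with positive sign and with negative sign.
W+ = 6 + 1.5 + 8 + 3.5 = 19
W- = 1.5 + 7 + 3.5 + 5 = 17
(Check: W+ + W- = 36 should equal n(n+1)/2 = 36.)
Step 4: Test statistic W = min(W+, W-) = 17.
Step 5: Ties in |d|, so use the tie-corrected normal approximation.
        E[W] = n(n+1)/4 = 8*9/4 = 18.
        Tie groups: |d|=1 (t=2), |d|=2 (t=2); sum(t^3 - t) = 12.
        Var[W] = n(n+1)(2n+1)/24 - sum(t^3-t)/48 = 1224/24 - 12/48 = 50.75.
        z = (W - E[W]) / sqrt(Var[W]) = (17 - 18) / 7.1239 = -0.1404.
        Two-sided p = 2*Phi(z) = 0.888366.
Step 6: alpha = 0.05. fail to reject H0.

W+ = 19, W- = 17, W = min = 17, p = 0.888366, fail to reject H0.


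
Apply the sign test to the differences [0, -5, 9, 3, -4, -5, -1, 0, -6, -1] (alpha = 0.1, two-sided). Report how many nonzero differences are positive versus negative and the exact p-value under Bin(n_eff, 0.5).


Step 1: Discard zero differences. Original n = 10; n_eff = number of nonzero differences = 8.
Nonzero differences (with sign): -5, +9, +3, -4, -5, -1, -6, -1
Step 2: Count signs: positive = 2, negative = 6.
Step 3: Under H0: P(positive) = 0.5, so the number of positives S ~ Bin(8, 0.5).
Step 4: Two-sided exact p-value = sum of Bin(8,0.5) probabilities at or below the observed probability = 0.289062.
Step 5: alpha = 0.1. fail to reject H0.

n_eff = 8, pos = 2, neg = 6, p = 0.289062, fail to reject H0.


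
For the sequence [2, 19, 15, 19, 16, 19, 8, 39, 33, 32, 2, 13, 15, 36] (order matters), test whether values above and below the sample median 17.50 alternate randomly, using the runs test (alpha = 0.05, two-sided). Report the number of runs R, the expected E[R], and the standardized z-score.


Step 1: Compute median = 17.50; label A = above, B = below.
Labels in order: BABABABAAABBBA  (n_A = 7, n_B = 7)
Step 2: Count runs R = 10.
Step 3: Under H0 (random ordering), E[R] = 2*n_A*n_B/(n_A+n_B) + 1 = 2*7*7/14 + 1 = 8.0000.
        Var[R] = 2*n_A*n_B*(2*n_A*n_B - n_A - n_B) / ((n_A+n_B)^2 * (n_A+n_B-1)) = 8232/2548 = 3.2308.
        SD[R] = 1.7974.
Step 4: Continuity-corrected z = (R - 0.5 - E[R]) / SD[R] = (10 - 0.5 - 8.0000) / 1.7974 = 0.8345.
Step 5: Two-sided p-value via normal approximation = 2*(1 - Phi(|z|)) = 0.403986.
Step 6: alpha = 0.05. fail to reject H0.

R = 10, z = 0.8345, p = 0.403986, fail to reject H0.


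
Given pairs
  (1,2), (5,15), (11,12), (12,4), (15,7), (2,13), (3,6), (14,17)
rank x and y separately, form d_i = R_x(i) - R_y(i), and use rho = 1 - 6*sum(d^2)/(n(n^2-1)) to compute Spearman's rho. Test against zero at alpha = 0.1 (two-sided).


Step 1: Rank x and y separately (midranks; no ties here).
rank(x): 1->1, 5->4, 11->5, 12->6, 15->8, 2->2, 3->3, 14->7
rank(y): 2->1, 15->7, 12->5, 4->2, 7->4, 13->6, 6->3, 17->8
Step 2: d_i = R_x(i) - R_y(i); compute d_i^2.
  (1-1)^2=0, (4-7)^2=9, (5-5)^2=0, (6-2)^2=16, (8-4)^2=16, (2-6)^2=16, (3-3)^2=0, (7-8)^2=1
sum(d^2) = 58.
Step 3: rho = 1 - 6*58 / (8*(8^2 - 1)) = 1 - 348/504 = 0.309524.
Step 4: Under H0, t = rho * sqrt((n-2)/(1-rho^2)) = 0.7973 ~ t(6).
Step 5: Two-sided p-value from the t-distribution with 6 df = 0.455645.
Step 6: alpha = 0.1. fail to reject H0.

rho = 0.3095, p = 0.455645, fail to reject H0 at alpha = 0.1.


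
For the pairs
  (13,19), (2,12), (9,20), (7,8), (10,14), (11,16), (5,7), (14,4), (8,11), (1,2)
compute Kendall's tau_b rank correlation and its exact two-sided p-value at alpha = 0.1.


Step 1: Enumerate the 45 unordered pairs (i,j) with i<j and classify each by sign(x_j-x_i) * sign(y_j-y_i).
  (1,2):dx=-11,dy=-7->C; (1,3):dx=-4,dy=+1->D; (1,4):dx=-6,dy=-11->C; (1,5):dx=-3,dy=-5->C
  (1,6):dx=-2,dy=-3->C; (1,7):dx=-8,dy=-12->C; (1,8):dx=+1,dy=-15->D; (1,9):dx=-5,dy=-8->C
  (1,10):dx=-12,dy=-17->C; (2,3):dx=+7,dy=+8->C; (2,4):dx=+5,dy=-4->D; (2,5):dx=+8,dy=+2->C
  (2,6):dx=+9,dy=+4->C; (2,7):dx=+3,dy=-5->D; (2,8):dx=+12,dy=-8->D; (2,9):dx=+6,dy=-1->D
  (2,10):dx=-1,dy=-10->C; (3,4):dx=-2,dy=-12->C; (3,5):dx=+1,dy=-6->D; (3,6):dx=+2,dy=-4->D
  (3,7):dx=-4,dy=-13->C; (3,8):dx=+5,dy=-16->D; (3,9):dx=-1,dy=-9->C; (3,10):dx=-8,dy=-18->C
  (4,5):dx=+3,dy=+6->C; (4,6):dx=+4,dy=+8->C; (4,7):dx=-2,dy=-1->C; (4,8):dx=+7,dy=-4->D
  (4,9):dx=+1,dy=+3->C; (4,10):dx=-6,dy=-6->C; (5,6):dx=+1,dy=+2->C; (5,7):dx=-5,dy=-7->C
  (5,8):dx=+4,dy=-10->D; (5,9):dx=-2,dy=-3->C; (5,10):dx=-9,dy=-12->C; (6,7):dx=-6,dy=-9->C
  (6,8):dx=+3,dy=-12->D; (6,9):dx=-3,dy=-5->C; (6,10):dx=-10,dy=-14->C; (7,8):dx=+9,dy=-3->D
  (7,9):dx=+3,dy=+4->C; (7,10):dx=-4,dy=-5->C; (8,9):dx=-6,dy=+7->D; (8,10):dx=-13,dy=-2->C
  (9,10):dx=-7,dy=-9->C
Step 2: C = 31, D = 14, total pairs = 45.
Step 3: tau = (C - D)/(n(n-1)/2) = (31 - 14)/45 = 0.377778.
Step 4: Exact two-sided p-value (enumerate n! = 3628800 permutations of y under H0): p = 0.155742.
Step 5: alpha = 0.1. fail to reject H0.

tau_b = 0.3778 (C=31, D=14), p = 0.155742, fail to reject H0.


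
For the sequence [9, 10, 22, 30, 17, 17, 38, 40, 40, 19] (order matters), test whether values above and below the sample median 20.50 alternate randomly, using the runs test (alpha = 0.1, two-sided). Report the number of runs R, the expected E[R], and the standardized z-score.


Step 1: Compute median = 20.50; label A = above, B = below.
Labels in order: BBAABBAAAB  (n_A = 5, n_B = 5)
Step 2: Count runs R = 5.
Step 3: Under H0 (random ordering), E[R] = 2*n_A*n_B/(n_A+n_B) + 1 = 2*5*5/10 + 1 = 6.0000.
        Var[R] = 2*n_A*n_B*(2*n_A*n_B - n_A - n_B) / ((n_A+n_B)^2 * (n_A+n_B-1)) = 2000/900 = 2.2222.
        SD[R] = 1.4907.
Step 4: Continuity-corrected z = (R + 0.5 - E[R]) / SD[R] = (5 + 0.5 - 6.0000) / 1.4907 = -0.3354.
Step 5: Two-sided p-value via normal approximation = 2*(1 - Phi(|z|)) = 0.737316.
Step 6: alpha = 0.1. fail to reject H0.

R = 5, z = -0.3354, p = 0.737316, fail to reject H0.


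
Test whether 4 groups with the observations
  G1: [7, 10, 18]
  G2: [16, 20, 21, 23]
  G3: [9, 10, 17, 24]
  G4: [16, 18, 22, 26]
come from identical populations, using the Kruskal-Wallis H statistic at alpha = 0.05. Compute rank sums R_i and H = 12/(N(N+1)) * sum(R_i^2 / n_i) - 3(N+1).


Step 1: Combine all N = 15 observations and assign midranks.
sorted (value, group, rank): (7,G1,1), (9,G3,2), (10,G1,3.5), (10,G3,3.5), (16,G2,5.5), (16,G4,5.5), (17,G3,7), (18,G1,8.5), (18,G4,8.5), (20,G2,10), (21,G2,11), (22,G4,12), (23,G2,13), (24,G3,14), (26,G4,15)
Step 2: Sum ranks within each group.
R_1 = 13 (n_1 = 3)
R_2 = 39.5 (n_2 = 4)
R_3 = 26.5 (n_3 = 4)
R_4 = 41 (n_4 = 4)
Step 3: H = 12/(N(N+1)) * sum(R_i^2/n_i) - 3(N+1)
     = 12/(15*16) * (13^2/3 + 39.5^2/4 + 26.5^2/4 + 41^2/4) - 3*16
     = 0.050000 * 1042.21 - 48
     = 4.110417.
Step 4: Ties present; correction factor C = 1 - 18/(15^3 - 15) = 0.994643. Corrected H = 4.110417 / 0.994643 = 4.132555.
Step 5: Under H0, H ~ chi^2(3); p-value = 0.247502.
Step 6: alpha = 0.05. fail to reject H0.

H = 4.1326, df = 3, p = 0.247502, fail to reject H0.


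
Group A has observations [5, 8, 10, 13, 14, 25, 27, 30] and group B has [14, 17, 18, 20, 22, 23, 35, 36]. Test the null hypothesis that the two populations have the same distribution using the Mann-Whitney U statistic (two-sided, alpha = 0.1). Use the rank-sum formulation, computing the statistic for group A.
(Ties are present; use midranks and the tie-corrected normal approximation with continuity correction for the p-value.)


Step 1: Combine and sort all 16 observations; assign midranks.
sorted (value, group): (5,X), (8,X), (10,X), (13,X), (14,X), (14,Y), (17,Y), (18,Y), (20,Y), (22,Y), (23,Y), (25,X), (27,X), (30,X), (35,Y), (36,Y)
ranks: 5->1, 8->2, 10->3, 13->4, 14->5.5, 14->5.5, 17->7, 18->8, 20->9, 22->10, 23->11, 25->12, 27->13, 30->14, 35->15, 36->16
Step 2: Rank sum for X: R1 = 1 + 2 + 3 + 4 + 5.5 + 12 + 13 + 14 = 54.5.
Step 3: U_X = R1 - n1(n1+1)/2 = 54.5 - 8*9/2 = 54.5 - 36 = 18.5.
       U_Y = n1*n2 - U_X = 64 - 18.5 = 45.5.
Step 4: Ties are present, so use the tie-corrected normal approximation (with continuity correction) for the p-value.
Step 5: p-value = 0.171852; compare to alpha = 0.1. fail to reject H0.

U_X = 18.5, p = 0.171852, fail to reject H0 at alpha = 0.1.


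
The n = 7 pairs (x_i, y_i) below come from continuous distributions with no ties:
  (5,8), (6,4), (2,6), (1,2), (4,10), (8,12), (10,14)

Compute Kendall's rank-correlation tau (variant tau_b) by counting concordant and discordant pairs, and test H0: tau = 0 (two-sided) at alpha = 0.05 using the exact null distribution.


Step 1: Enumerate the 21 unordered pairs (i,j) with i<j and classify each by sign(x_j-x_i) * sign(y_j-y_i).
  (1,2):dx=+1,dy=-4->D; (1,3):dx=-3,dy=-2->C; (1,4):dx=-4,dy=-6->C; (1,5):dx=-1,dy=+2->D
  (1,6):dx=+3,dy=+4->C; (1,7):dx=+5,dy=+6->C; (2,3):dx=-4,dy=+2->D; (2,4):dx=-5,dy=-2->C
  (2,5):dx=-2,dy=+6->D; (2,6):dx=+2,dy=+8->C; (2,7):dx=+4,dy=+10->C; (3,4):dx=-1,dy=-4->C
  (3,5):dx=+2,dy=+4->C; (3,6):dx=+6,dy=+6->C; (3,7):dx=+8,dy=+8->C; (4,5):dx=+3,dy=+8->C
  (4,6):dx=+7,dy=+10->C; (4,7):dx=+9,dy=+12->C; (5,6):dx=+4,dy=+2->C; (5,7):dx=+6,dy=+4->C
  (6,7):dx=+2,dy=+2->C
Step 2: C = 17, D = 4, total pairs = 21.
Step 3: tau = (C - D)/(n(n-1)/2) = (17 - 4)/21 = 0.619048.
Step 4: Exact two-sided p-value (enumerate n! = 5040 permutations of y under H0): p = 0.069048.
Step 5: alpha = 0.05. fail to reject H0.

tau_b = 0.6190 (C=17, D=4), p = 0.069048, fail to reject H0.


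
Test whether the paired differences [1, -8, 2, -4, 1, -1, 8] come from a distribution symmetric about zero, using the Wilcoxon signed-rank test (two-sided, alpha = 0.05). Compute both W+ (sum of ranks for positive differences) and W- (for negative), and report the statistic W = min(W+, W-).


Step 1: Drop any zero differences (none here) and take |d_i|.
|d| = [1, 8, 2, 4, 1, 1, 8]
Step 2: Midrank |d_i| (ties get averaged ranks).
ranks: |1|->2, |8|->6.5, |2|->4, |4|->5, |1|->2, |1|->2, |8|->6.5
Step 3: Attach original signs; sum ranks with positive sign and with negative sign.
W+ = 2 + 4 + 2 + 6.5 = 14.5
W- = 6.5 + 5 + 2 = 13.5
(Check: W+ + W- = 28 should equal n(n+1)/2 = 28.)
Step 4: Test statistic W = min(W+, W-) = 13.5.
Step 5: Ties in |d|, so use the tie-corrected normal approximation.
        E[W] = n(n+1)/4 = 7*8/4 = 14.
        Tie groups: |d|=1 (t=3), |d|=8 (t=2); sum(t^3 - t) = 30.
        Var[W] = n(n+1)(2n+1)/24 - sum(t^3-t)/48 = 840/24 - 30/48 = 34.375.
        z = (W - E[W]) / sqrt(Var[W]) = (13.5 - 14) / 5.8630 = -0.0853.
        Two-sided p = 2*Phi(z) = 0.932039.
Step 6: alpha = 0.05. fail to reject H0.

W+ = 14.5, W- = 13.5, W = min = 13.5, p = 0.932039, fail to reject H0.
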